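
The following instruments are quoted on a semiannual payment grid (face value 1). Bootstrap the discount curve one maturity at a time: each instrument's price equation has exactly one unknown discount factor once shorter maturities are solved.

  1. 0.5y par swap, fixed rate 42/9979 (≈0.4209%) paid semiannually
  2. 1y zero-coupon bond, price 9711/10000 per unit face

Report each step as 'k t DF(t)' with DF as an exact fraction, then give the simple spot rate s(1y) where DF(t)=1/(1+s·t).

1 1/2 9979/10000
2 1 9711/10000
s(1y) = (1/(9711/10000) − 1)/(1) = 289/9711 ≈ 2.9760%

step 1 [0.5y] swap r/2=21/9979: DF=(1 − 21/9979·(0))/(1+21/9979) = 9979/10000 ≈ 0.997900
step 2 [1y] zero: DF = P = 9711/10000 ≈ 0.971100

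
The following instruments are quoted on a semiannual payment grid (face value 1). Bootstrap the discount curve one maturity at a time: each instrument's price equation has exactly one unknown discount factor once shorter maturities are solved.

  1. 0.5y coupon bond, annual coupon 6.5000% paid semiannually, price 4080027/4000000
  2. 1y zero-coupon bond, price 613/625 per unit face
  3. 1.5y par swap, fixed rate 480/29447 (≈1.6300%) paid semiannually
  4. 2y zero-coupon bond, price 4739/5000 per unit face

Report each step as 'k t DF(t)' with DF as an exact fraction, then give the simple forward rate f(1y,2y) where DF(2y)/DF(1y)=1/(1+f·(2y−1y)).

step 1 [0.5y] bond c/2=13/400: DF=(4080027/4000000 − 13/400·(0))/(1+13/400) = 9879/10000 ≈ 0.987900
step 2 [1y] zero: DF = P = 613/625 ≈ 0.980800
step 3 [1.5y] swap r/2=240/29447: DF=(1 − 240/29447·(0.987900+0.980800))/(1+240/29447) = 122/125 ≈ 0.976000
step 4 [2y] zero: DF = P = 4739/5000 ≈ 0.947800

1 1/2 9879/10000
2 1 613/625
3 3/2 122/125
4 2 4739/5000
f(1y,2y) = ((613/625)/(4739/5000) − 1)/(1) = 165/4739 ≈ 3.4817%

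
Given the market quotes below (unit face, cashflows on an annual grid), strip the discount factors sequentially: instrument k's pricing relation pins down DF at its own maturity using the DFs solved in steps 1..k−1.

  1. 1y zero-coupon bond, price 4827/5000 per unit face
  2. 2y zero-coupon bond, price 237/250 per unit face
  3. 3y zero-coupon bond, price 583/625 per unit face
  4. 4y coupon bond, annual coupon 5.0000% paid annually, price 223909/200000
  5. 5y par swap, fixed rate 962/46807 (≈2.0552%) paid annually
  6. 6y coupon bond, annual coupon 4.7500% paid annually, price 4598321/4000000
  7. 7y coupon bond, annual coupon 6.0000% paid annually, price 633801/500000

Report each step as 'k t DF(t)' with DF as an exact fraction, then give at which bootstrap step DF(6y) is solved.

step 1 [1y] zero: DF = P = 4827/5000 ≈ 0.965400
step 2 [2y] zero: DF = P = 237/250 ≈ 0.948000
step 3 [3y] zero: DF = P = 583/625 ≈ 0.932800
step 4 [4y] bond c/1=1/20: DF=(223909/200000 − 1/20·(0.965400+0.948000+0.932800))/(1+1/20) = 9307/10000 ≈ 0.930700
step 5 [5y] swap r/1=962/46807: DF=(1 − 962/46807·(0.965400+0.948000+0.932800+0.930700))/(1+962/46807) = 4519/5000 ≈ 0.903800
step 6 [6y] bond c/1=19/400: DF=(4598321/4000000 − 19/400·(0.965400+0.948000+0.932800+0.930700+0.903800))/(1+19/400) = 2213/2500 ≈ 0.885200
step 7 [7y] bond c/1=3/50: DF=(633801/500000 − 3/50·(0.965400+0.948000+0.932800+0.930700+0.903800+0.885200))/(1+3/50) = 1101/1250 ≈ 0.880800

1 1 4827/5000
2 2 237/250
3 3 583/625
4 4 9307/10000
5 5 4519/5000
6 6 2213/2500
7 7 1101/1250
DF(6y) is solved at step 6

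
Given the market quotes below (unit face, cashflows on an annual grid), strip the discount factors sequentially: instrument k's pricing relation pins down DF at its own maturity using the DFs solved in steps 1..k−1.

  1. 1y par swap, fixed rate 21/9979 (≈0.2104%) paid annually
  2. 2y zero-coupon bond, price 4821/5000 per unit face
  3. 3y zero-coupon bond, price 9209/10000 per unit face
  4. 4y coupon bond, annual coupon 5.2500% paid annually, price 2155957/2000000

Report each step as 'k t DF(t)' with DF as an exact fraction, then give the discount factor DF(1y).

1 1 9979/10000
2 2 4821/5000
3 3 9209/10000
4 4 2201/2500
DF(1y) = 9979/10000 ≈ 0.997900

step 1 [1y] swap r/1=21/9979: DF=(1 − 21/9979·(0))/(1+21/9979) = 9979/10000 ≈ 0.997900
step 2 [2y] zero: DF = P = 4821/5000 ≈ 0.964200
step 3 [3y] zero: DF = P = 9209/10000 ≈ 0.920900
step 4 [4y] bond c/1=21/400: DF=(2155957/2000000 − 21/400·(0.997900+0.964200+0.920900))/(1+21/400) = 2201/2500 ≈ 0.880400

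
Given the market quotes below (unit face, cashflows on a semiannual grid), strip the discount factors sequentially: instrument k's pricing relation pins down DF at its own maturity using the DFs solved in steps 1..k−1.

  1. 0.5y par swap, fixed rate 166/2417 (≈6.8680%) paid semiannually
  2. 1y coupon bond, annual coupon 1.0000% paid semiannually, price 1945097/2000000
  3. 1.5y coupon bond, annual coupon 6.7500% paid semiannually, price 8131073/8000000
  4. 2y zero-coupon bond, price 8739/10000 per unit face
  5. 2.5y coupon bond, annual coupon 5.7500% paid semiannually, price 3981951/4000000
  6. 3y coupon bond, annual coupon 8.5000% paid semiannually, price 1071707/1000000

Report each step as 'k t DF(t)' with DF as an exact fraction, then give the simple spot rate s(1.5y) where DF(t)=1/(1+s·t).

1 1/2 2417/2500
2 1 9629/10000
3 3/2 4601/5000
4 2 8739/10000
5 5/2 2159/2500
6 3 841/1000
s(1.5y) = (1/(4601/5000) − 1)/(3/2) = 266/4601 ≈ 5.7814%

step 1 [0.5y] swap r/2=83/2417: DF=(1 − 83/2417·(0))/(1+83/2417) = 2417/2500 ≈ 0.966800
step 2 [1y] bond c/2=1/200: DF=(1945097/2000000 − 1/200·(0.966800))/(1+1/200) = 9629/10000 ≈ 0.962900
step 3 [1.5y] bond c/2=27/800: DF=(8131073/8000000 − 27/800·(0.966800+0.962900))/(1+27/800) = 4601/5000 ≈ 0.920200
step 4 [2y] zero: DF = P = 8739/10000 ≈ 0.873900
step 5 [2.5y] bond c/2=23/800: DF=(3981951/4000000 − 23/800·(0.966800+0.962900+0.920200+0.873900))/(1+23/800) = 2159/2500 ≈ 0.863600
step 6 [3y] bond c/2=17/400: DF=(1071707/1000000 − 17/400·(0.966800+0.962900+0.920200+0.873900+0.863600))/(1+17/400) = 841/1000 ≈ 0.841000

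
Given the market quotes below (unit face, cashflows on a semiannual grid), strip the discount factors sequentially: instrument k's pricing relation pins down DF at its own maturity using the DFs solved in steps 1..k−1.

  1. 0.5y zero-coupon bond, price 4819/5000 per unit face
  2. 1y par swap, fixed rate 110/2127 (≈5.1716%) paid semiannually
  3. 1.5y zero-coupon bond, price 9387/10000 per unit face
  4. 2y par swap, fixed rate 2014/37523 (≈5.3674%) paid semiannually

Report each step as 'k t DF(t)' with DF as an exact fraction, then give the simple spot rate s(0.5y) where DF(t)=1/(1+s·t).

step 1 [0.5y] zero: DF = P = 4819/5000 ≈ 0.963800
step 2 [1y] swap r/2=55/2127: DF=(1 − 55/2127·(0.963800))/(1+55/2127) = 1901/2000 ≈ 0.950500
step 3 [1.5y] zero: DF = P = 9387/10000 ≈ 0.938700
step 4 [2y] swap r/2=1007/37523: DF=(1 − 1007/37523·(0.963800+0.950500+0.938700))/(1+1007/37523) = 8993/10000 ≈ 0.899300

1 1/2 4819/5000
2 1 1901/2000
3 3/2 9387/10000
4 2 8993/10000
s(0.5y) = (1/(4819/5000) − 1)/(1/2) = 362/4819 ≈ 7.5119%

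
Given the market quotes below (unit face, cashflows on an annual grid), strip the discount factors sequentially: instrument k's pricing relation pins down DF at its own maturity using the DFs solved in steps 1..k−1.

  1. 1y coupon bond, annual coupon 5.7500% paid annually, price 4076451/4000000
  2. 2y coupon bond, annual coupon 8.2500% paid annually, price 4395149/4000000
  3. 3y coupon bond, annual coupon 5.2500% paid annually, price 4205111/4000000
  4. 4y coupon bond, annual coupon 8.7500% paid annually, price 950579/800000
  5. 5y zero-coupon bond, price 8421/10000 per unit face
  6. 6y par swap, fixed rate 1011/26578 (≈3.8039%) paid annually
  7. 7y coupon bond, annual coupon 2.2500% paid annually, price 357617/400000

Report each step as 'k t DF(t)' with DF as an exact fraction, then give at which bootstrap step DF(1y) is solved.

step 1 [1y] bond c/1=23/400: DF=(4076451/4000000 − 23/400·(0))/(1+23/400) = 9637/10000 ≈ 0.963700
step 2 [2y] bond c/1=33/400: DF=(4395149/4000000 − 33/400·(0.963700))/(1+33/400) = 1177/1250 ≈ 0.941600
step 3 [3y] bond c/1=21/400: DF=(4205111/4000000 − 21/400·(0.963700+0.941600))/(1+21/400) = 4519/5000 ≈ 0.903800
step 4 [4y] bond c/1=7/80: DF=(950579/800000 − 7/80·(0.963700+0.941600+0.903800))/(1+7/80) = 4333/5000 ≈ 0.866600
step 5 [5y] zero: DF = P = 8421/10000 ≈ 0.842100
step 6 [6y] swap r/1=1011/26578: DF=(1 − 1011/26578·(0.963700+0.941600+0.903800+0.866600+0.842100))/(1+1011/26578) = 3989/5000 ≈ 0.797800
step 7 [7y] bond c/1=9/400: DF=(357617/400000 − 9/400·(0.963700+0.941600+0.903800+0.866600+0.842100+0.797800))/(1+9/400) = 3787/5000 ≈ 0.757400

1 1 9637/10000
2 2 1177/1250
3 3 4519/5000
4 4 4333/5000
5 5 8421/10000
6 6 3989/5000
7 7 3787/5000
DF(1y) is solved at step 1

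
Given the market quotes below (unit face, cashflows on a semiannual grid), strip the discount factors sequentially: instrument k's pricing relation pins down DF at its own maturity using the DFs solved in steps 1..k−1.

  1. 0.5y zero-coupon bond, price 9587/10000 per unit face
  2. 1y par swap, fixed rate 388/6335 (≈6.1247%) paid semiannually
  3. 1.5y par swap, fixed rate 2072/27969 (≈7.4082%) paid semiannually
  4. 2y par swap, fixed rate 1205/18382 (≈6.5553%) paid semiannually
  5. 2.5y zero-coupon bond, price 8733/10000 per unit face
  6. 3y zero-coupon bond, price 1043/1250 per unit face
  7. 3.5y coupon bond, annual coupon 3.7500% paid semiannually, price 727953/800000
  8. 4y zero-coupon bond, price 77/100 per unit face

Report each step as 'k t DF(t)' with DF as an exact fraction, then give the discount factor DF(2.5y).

1 1/2 9587/10000
2 1 4709/5000
3 3/2 2241/2500
4 2 1759/2000
5 5/2 8733/10000
6 3 1043/1250
7 7/2 7941/10000
8 4 77/100
DF(2.5y) = 8733/10000 ≈ 0.873300

step 1 [0.5y] zero: DF = P = 9587/10000 ≈ 0.958700
step 2 [1y] swap r/2=194/6335: DF=(1 − 194/6335·(0.958700))/(1+194/6335) = 4709/5000 ≈ 0.941800
step 3 [1.5y] swap r/2=1036/27969: DF=(1 − 1036/27969·(0.958700+0.941800))/(1+1036/27969) = 2241/2500 ≈ 0.896400
step 4 [2y] swap r/2=1205/36764: DF=(1 − 1205/36764·(0.958700+0.941800+0.896400))/(1+1205/36764) = 1759/2000 ≈ 0.879500
step 5 [2.5y] zero: DF = P = 8733/10000 ≈ 0.873300
step 6 [3y] zero: DF = P = 1043/1250 ≈ 0.834400
step 7 [3.5y] bond c/2=3/160: DF=(727953/800000 − 3/160·(0.958700+0.941800+0.896400+0.879500+0.873300+0.834400))/(1+3/160) = 7941/10000 ≈ 0.794100
step 8 [4y] zero: DF = P = 77/100 ≈ 0.770000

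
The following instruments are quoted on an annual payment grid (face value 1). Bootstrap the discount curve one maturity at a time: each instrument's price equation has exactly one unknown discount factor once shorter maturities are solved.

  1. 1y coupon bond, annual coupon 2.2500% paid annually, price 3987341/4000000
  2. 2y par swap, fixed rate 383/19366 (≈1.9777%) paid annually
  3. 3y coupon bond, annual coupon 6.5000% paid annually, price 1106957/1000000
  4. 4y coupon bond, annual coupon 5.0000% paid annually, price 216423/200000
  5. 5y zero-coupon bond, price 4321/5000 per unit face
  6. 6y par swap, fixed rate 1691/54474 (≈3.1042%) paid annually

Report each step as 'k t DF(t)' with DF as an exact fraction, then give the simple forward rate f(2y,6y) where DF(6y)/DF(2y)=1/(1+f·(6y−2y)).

1 1 9749/10000
2 2 9617/10000
3 3 2303/2500
4 4 1789/2000
5 5 4321/5000
6 6 8309/10000
f(2y,6y) = ((9617/10000)/(8309/10000) − 1)/(4) = 327/8309 ≈ 3.9355%

step 1 [1y] bond c/1=9/400: DF=(3987341/4000000 − 9/400·(0))/(1+9/400) = 9749/10000 ≈ 0.974900
step 2 [2y] swap r/1=383/19366: DF=(1 − 383/19366·(0.974900))/(1+383/19366) = 9617/10000 ≈ 0.961700
step 3 [3y] bond c/1=13/200: DF=(1106957/1000000 − 13/200·(0.974900+0.961700))/(1+13/200) = 2303/2500 ≈ 0.921200
step 4 [4y] bond c/1=1/20: DF=(216423/200000 − 1/20·(0.974900+0.961700+0.921200))/(1+1/20) = 1789/2000 ≈ 0.894500
step 5 [5y] zero: DF = P = 4321/5000 ≈ 0.864200
step 6 [6y] swap r/1=1691/54474: DF=(1 − 1691/54474·(0.974900+0.961700+0.921200+0.894500+0.864200))/(1+1691/54474) = 8309/10000 ≈ 0.830900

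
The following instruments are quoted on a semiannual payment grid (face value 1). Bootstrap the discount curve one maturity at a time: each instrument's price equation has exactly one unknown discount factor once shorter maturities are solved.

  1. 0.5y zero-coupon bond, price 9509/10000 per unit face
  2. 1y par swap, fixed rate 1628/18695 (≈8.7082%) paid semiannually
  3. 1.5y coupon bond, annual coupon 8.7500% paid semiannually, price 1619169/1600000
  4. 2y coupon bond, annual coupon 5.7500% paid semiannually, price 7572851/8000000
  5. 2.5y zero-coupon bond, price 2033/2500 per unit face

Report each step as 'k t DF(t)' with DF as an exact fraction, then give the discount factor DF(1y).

1 1/2 9509/10000
2 1 4593/5000
3 3/2 557/625
4 2 843/1000
5 5/2 2033/2500
DF(1y) = 4593/5000 ≈ 0.918600

step 1 [0.5y] zero: DF = P = 9509/10000 ≈ 0.950900
step 2 [1y] swap r/2=814/18695: DF=(1 − 814/18695·(0.950900))/(1+814/18695) = 4593/5000 ≈ 0.918600
step 3 [1.5y] bond c/2=7/160: DF=(1619169/1600000 − 7/160·(0.950900+0.918600))/(1+7/160) = 557/625 ≈ 0.891200
step 4 [2y] bond c/2=23/800: DF=(7572851/8000000 − 23/800·(0.950900+0.918600+0.891200))/(1+23/800) = 843/1000 ≈ 0.843000
step 5 [2.5y] zero: DF = P = 2033/2500 ≈ 0.813200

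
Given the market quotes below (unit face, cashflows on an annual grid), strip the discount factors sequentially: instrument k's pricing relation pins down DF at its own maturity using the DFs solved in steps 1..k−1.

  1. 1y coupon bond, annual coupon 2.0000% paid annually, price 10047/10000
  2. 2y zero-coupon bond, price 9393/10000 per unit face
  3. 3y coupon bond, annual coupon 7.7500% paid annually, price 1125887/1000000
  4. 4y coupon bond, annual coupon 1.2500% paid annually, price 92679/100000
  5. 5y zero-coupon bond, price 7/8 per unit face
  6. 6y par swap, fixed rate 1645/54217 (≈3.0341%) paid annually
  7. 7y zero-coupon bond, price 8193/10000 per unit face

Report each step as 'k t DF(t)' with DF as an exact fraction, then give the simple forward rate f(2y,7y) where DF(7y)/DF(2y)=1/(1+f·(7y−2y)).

1 1 197/200
2 2 9393/10000
3 3 1813/2000
4 4 2201/2500
5 5 7/8
6 6 1671/2000
7 7 8193/10000
f(2y,7y) = ((9393/10000)/(8193/10000) − 1)/(5) = 80/2731 ≈ 2.9293%

step 1 [1y] bond c/1=1/50: DF=(10047/10000 − 1/50·(0))/(1+1/50) = 197/200 ≈ 0.985000
step 2 [2y] zero: DF = P = 9393/10000 ≈ 0.939300
step 3 [3y] bond c/1=31/400: DF=(1125887/1000000 − 31/400·(0.985000+0.939300))/(1+31/400) = 1813/2000 ≈ 0.906500
step 4 [4y] bond c/1=1/80: DF=(92679/100000 − 1/80·(0.985000+0.939300+0.906500))/(1+1/80) = 2201/2500 ≈ 0.880400
step 5 [5y] zero: DF = P = 7/8 ≈ 0.875000
step 6 [6y] swap r/1=1645/54217: DF=(1 − 1645/54217·(0.985000+0.939300+0.906500+0.880400+0.875000))/(1+1645/54217) = 1671/2000 ≈ 0.835500
step 7 [7y] zero: DF = P = 8193/10000 ≈ 0.819300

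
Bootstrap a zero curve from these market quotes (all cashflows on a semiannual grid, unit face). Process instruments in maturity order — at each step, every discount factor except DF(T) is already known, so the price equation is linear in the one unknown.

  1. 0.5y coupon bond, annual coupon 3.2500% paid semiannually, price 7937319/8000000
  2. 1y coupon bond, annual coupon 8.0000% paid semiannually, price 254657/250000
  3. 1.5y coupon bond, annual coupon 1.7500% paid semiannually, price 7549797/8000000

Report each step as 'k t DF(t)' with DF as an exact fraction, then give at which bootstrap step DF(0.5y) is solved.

1 1/2 9763/10000
2 1 9419/10000
3 3/2 9189/10000
DF(0.5y) is solved at step 1

step 1 [0.5y] bond c/2=13/800: DF=(7937319/8000000 − 13/800·(0))/(1+13/800) = 9763/10000 ≈ 0.976300
step 2 [1y] bond c/2=1/25: DF=(254657/250000 − 1/25·(0.976300))/(1+1/25) = 9419/10000 ≈ 0.941900
step 3 [1.5y] bond c/2=7/800: DF=(7549797/8000000 − 7/800·(0.976300+0.941900))/(1+7/800) = 9189/10000 ≈ 0.918900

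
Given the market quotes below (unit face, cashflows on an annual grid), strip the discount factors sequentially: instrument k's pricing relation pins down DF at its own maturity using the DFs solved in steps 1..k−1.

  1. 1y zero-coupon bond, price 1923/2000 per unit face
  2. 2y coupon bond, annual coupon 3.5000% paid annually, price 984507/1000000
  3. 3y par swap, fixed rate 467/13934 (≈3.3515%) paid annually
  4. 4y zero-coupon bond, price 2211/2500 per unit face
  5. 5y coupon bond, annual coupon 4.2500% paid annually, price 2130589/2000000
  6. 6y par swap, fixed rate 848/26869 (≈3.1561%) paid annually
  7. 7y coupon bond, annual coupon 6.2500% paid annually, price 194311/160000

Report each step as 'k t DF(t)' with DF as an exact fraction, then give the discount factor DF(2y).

step 1 [1y] zero: DF = P = 1923/2000 ≈ 0.961500
step 2 [2y] bond c/1=7/200: DF=(984507/1000000 − 7/200·(0.961500))/(1+7/200) = 9187/10000 ≈ 0.918700
step 3 [3y] swap r/1=467/13934: DF=(1 − 467/13934·(0.961500+0.918700))/(1+467/13934) = 4533/5000 ≈ 0.906600
step 4 [4y] zero: DF = P = 2211/2500 ≈ 0.884400
step 5 [5y] bond c/1=17/400: DF=(2130589/2000000 − 17/400·(0.961500+0.918700+0.906600+0.884400))/(1+17/400) = 4361/5000 ≈ 0.872200
step 6 [6y] swap r/1=848/26869: DF=(1 − 848/26869·(0.961500+0.918700+0.906600+0.884400+0.872200))/(1+848/26869) = 519/625 ≈ 0.830400
step 7 [7y] bond c/1=1/16: DF=(194311/160000 − 1/16·(0.961500+0.918700+0.906600+0.884400+0.872200+0.830400))/(1+1/16) = 8269/10000 ≈ 0.826900

1 1 1923/2000
2 2 9187/10000
3 3 4533/5000
4 4 2211/2500
5 5 4361/5000
6 6 519/625
7 7 8269/10000
DF(2y) = 9187/10000 ≈ 0.918700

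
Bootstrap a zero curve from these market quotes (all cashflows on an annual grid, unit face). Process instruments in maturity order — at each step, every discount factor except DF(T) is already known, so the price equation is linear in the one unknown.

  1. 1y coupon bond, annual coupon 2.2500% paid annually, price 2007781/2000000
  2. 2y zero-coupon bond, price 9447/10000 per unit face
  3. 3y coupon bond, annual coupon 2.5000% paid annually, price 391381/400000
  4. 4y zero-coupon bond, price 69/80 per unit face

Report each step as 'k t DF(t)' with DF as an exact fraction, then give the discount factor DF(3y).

1 1 4909/5000
2 2 9447/10000
3 3 2269/2500
4 4 69/80
DF(3y) = 2269/2500 ≈ 0.907600

step 1 [1y] bond c/1=9/400: DF=(2007781/2000000 − 9/400·(0))/(1+9/400) = 4909/5000 ≈ 0.981800
step 2 [2y] zero: DF = P = 9447/10000 ≈ 0.944700
step 3 [3y] bond c/1=1/40: DF=(391381/400000 − 1/40·(0.981800+0.944700))/(1+1/40) = 2269/2500 ≈ 0.907600
step 4 [4y] zero: DF = P = 69/80 ≈ 0.862500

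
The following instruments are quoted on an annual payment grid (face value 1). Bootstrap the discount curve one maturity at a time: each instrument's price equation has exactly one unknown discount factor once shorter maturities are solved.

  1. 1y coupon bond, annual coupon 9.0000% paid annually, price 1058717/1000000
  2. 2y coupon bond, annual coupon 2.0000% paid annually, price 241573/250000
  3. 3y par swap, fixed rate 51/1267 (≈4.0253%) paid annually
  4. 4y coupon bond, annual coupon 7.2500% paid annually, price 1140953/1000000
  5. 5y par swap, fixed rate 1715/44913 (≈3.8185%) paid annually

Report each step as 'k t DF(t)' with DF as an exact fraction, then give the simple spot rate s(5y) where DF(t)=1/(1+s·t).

step 1 [1y] bond c/1=9/100: DF=(1058717/1000000 − 9/100·(0))/(1+9/100) = 9713/10000 ≈ 0.971300
step 2 [2y] bond c/1=1/50: DF=(241573/250000 − 1/50·(0.971300))/(1+1/50) = 9283/10000 ≈ 0.928300
step 3 [3y] swap r/1=51/1267: DF=(1 − 51/1267·(0.971300+0.928300))/(1+51/1267) = 4439/5000 ≈ 0.887800
step 4 [4y] bond c/1=29/400: DF=(1140953/1000000 − 29/400·(0.971300+0.928300+0.887800))/(1+29/400) = 4377/5000 ≈ 0.875400
step 5 [5y] swap r/1=1715/44913: DF=(1 − 1715/44913·(0.971300+0.928300+0.887800+0.875400))/(1+1715/44913) = 1657/2000 ≈ 0.828500

1 1 9713/10000
2 2 9283/10000
3 3 4439/5000
4 4 4377/5000
5 5 1657/2000
s(5y) = (1/(1657/2000) − 1)/(5) = 343/8285 ≈ 4.1400%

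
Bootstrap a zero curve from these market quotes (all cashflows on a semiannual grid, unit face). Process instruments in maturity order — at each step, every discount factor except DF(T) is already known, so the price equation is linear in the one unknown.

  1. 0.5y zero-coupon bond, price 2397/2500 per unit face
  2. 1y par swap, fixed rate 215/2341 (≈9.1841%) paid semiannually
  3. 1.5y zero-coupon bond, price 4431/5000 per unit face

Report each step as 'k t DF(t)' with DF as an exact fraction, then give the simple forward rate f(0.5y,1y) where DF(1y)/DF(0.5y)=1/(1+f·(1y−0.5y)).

step 1 [0.5y] zero: DF = P = 2397/2500 ≈ 0.958800
step 2 [1y] swap r/2=215/4682: DF=(1 − 215/4682·(0.958800))/(1+215/4682) = 457/500 ≈ 0.914000
step 3 [1.5y] zero: DF = P = 4431/5000 ≈ 0.886200

1 1/2 2397/2500
2 1 457/500
3 3/2 4431/5000
f(0.5y,1y) = ((2397/2500)/(457/500) − 1)/(1/2) = 224/2285 ≈ 9.8031%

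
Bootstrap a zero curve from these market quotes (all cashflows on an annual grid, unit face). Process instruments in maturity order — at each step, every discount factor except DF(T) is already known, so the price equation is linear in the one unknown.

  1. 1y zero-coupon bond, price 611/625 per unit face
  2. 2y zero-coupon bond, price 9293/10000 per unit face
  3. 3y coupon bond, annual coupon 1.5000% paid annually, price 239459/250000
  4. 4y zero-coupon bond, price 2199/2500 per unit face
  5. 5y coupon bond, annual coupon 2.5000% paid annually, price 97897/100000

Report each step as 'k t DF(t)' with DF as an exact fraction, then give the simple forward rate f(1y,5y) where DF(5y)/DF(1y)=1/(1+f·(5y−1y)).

step 1 [1y] zero: DF = P = 611/625 ≈ 0.977600
step 2 [2y] zero: DF = P = 9293/10000 ≈ 0.929300
step 3 [3y] bond c/1=3/200: DF=(239459/250000 − 3/200·(0.977600+0.929300))/(1+3/200) = 1831/2000 ≈ 0.915500
step 4 [4y] zero: DF = P = 2199/2500 ≈ 0.879600
step 5 [5y] bond c/1=1/40: DF=(97897/100000 − 1/40·(0.977600+0.929300+0.915500+0.879600))/(1+1/40) = 1081/1250 ≈ 0.864800

1 1 611/625
2 2 9293/10000
3 3 1831/2000
4 4 2199/2500
5 5 1081/1250
f(1y,5y) = ((611/625)/(1081/1250) − 1)/(4) = 3/92 ≈ 3.2609%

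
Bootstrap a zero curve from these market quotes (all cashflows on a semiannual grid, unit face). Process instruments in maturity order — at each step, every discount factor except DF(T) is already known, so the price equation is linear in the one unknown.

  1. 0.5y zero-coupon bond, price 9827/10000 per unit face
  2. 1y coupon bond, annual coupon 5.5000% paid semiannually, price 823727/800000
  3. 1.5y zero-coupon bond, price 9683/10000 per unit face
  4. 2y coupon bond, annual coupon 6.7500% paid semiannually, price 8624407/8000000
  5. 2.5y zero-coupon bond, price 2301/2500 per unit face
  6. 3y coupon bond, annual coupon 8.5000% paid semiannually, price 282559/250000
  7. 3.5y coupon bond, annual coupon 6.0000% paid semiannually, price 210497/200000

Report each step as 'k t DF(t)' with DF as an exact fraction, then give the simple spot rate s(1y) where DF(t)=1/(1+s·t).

step 1 [0.5y] zero: DF = P = 9827/10000 ≈ 0.982700
step 2 [1y] bond c/2=11/400: DF=(823727/800000 − 11/400·(0.982700))/(1+11/400) = 4879/5000 ≈ 0.975800
step 3 [1.5y] zero: DF = P = 9683/10000 ≈ 0.968300
step 4 [2y] bond c/2=27/800: DF=(8624407/8000000 − 27/800·(0.982700+0.975800+0.968300))/(1+27/800) = 9473/10000 ≈ 0.947300
step 5 [2.5y] zero: DF = P = 2301/2500 ≈ 0.920400
step 6 [3y] bond c/2=17/400: DF=(282559/250000 − 17/400·(0.982700+0.975800+0.968300+0.947300+0.920400))/(1+17/400) = 8887/10000 ≈ 0.888700
step 7 [3.5y] bond c/2=3/100: DF=(210497/200000 − 3/100·(0.982700+0.975800+0.968300+0.947300+0.920400+0.888700))/(1+3/100) = 8563/10000 ≈ 0.856300

1 1/2 9827/10000
2 1 4879/5000
3 3/2 9683/10000
4 2 9473/10000
5 5/2 2301/2500
6 3 8887/10000
7 7/2 8563/10000
s(1y) = (1/(4879/5000) − 1)/(1) = 121/4879 ≈ 2.4800%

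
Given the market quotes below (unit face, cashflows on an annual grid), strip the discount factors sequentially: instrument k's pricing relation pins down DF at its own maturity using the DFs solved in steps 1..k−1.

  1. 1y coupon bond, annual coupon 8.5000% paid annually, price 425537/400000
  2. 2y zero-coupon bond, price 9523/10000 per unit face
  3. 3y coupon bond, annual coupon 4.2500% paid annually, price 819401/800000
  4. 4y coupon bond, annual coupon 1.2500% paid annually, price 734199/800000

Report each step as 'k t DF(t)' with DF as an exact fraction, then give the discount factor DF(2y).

step 1 [1y] bond c/1=17/200: DF=(425537/400000 − 17/200·(0))/(1+17/200) = 1961/2000 ≈ 0.980500
step 2 [2y] zero: DF = P = 9523/10000 ≈ 0.952300
step 3 [3y] bond c/1=17/400: DF=(819401/800000 − 17/400·(0.980500+0.952300))/(1+17/400) = 9037/10000 ≈ 0.903700
step 4 [4y] bond c/1=1/80: DF=(734199/800000 − 1/80·(0.980500+0.952300+0.903700))/(1+1/80) = 4357/5000 ≈ 0.871400

1 1 1961/2000
2 2 9523/10000
3 3 9037/10000
4 4 4357/5000
DF(2y) = 9523/10000 ≈ 0.952300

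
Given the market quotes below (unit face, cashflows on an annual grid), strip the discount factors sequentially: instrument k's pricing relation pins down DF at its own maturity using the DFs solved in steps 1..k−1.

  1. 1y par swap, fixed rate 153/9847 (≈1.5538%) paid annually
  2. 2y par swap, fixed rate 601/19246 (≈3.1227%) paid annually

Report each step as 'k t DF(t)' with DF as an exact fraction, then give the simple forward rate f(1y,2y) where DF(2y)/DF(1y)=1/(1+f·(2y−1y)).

step 1 [1y] swap r/1=153/9847: DF=(1 − 153/9847·(0))/(1+153/9847) = 9847/10000 ≈ 0.984700
step 2 [2y] swap r/1=601/19246: DF=(1 − 601/19246·(0.984700))/(1+601/19246) = 9399/10000 ≈ 0.939900

1 1 9847/10000
2 2 9399/10000
f(1y,2y) = ((9847/10000)/(9399/10000) − 1)/(1) = 448/9399 ≈ 4.7665%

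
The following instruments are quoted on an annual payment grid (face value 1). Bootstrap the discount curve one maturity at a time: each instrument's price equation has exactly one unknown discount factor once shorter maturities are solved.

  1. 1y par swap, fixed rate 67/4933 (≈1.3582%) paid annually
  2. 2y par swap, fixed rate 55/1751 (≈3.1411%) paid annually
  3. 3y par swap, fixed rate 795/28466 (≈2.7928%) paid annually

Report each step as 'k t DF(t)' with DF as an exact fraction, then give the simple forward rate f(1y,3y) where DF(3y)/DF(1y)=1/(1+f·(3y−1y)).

1 1 4933/5000
2 2 1879/2000
3 3 1841/2000
f(1y,3y) = ((4933/5000)/(1841/2000) − 1)/(2) = 661/18410 ≈ 3.5904%

step 1 [1y] swap r/1=67/4933: DF=(1 − 67/4933·(0))/(1+67/4933) = 4933/5000 ≈ 0.986600
step 2 [2y] swap r/1=55/1751: DF=(1 − 55/1751·(0.986600))/(1+55/1751) = 1879/2000 ≈ 0.939500
step 3 [3y] swap r/1=795/28466: DF=(1 − 795/28466·(0.986600+0.939500))/(1+795/28466) = 1841/2000 ≈ 0.920500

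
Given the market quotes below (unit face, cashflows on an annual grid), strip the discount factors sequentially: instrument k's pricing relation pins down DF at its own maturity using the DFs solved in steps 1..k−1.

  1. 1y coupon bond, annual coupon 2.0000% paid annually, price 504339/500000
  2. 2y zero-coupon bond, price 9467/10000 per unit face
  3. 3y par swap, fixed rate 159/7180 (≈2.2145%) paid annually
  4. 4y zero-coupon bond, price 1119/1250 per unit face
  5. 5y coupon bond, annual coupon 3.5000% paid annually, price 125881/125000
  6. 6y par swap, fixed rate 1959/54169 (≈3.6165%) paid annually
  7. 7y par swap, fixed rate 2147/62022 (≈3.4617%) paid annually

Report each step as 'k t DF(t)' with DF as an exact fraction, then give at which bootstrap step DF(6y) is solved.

1 1 9889/10000
2 2 9467/10000
3 3 2341/2500
4 4 1119/1250
5 5 1057/1250
6 6 8041/10000
7 7 7853/10000
DF(6y) is solved at step 6

step 1 [1y] bond c/1=1/50: DF=(504339/500000 − 1/50·(0))/(1+1/50) = 9889/10000 ≈ 0.988900
step 2 [2y] zero: DF = P = 9467/10000 ≈ 0.946700
step 3 [3y] swap r/1=159/7180: DF=(1 − 159/7180·(0.988900+0.946700))/(1+159/7180) = 2341/2500 ≈ 0.936400
step 4 [4y] zero: DF = P = 1119/1250 ≈ 0.895200
step 5 [5y] bond c/1=7/200: DF=(125881/125000 − 7/200·(0.988900+0.946700+0.936400+0.895200))/(1+7/200) = 1057/1250 ≈ 0.845600
step 6 [6y] swap r/1=1959/54169: DF=(1 − 1959/54169·(0.988900+0.946700+0.936400+0.895200+0.845600))/(1+1959/54169) = 8041/10000 ≈ 0.804100
step 7 [7y] swap r/1=2147/62022: DF=(1 − 2147/62022·(0.988900+0.946700+0.936400+0.895200+0.845600+0.804100))/(1+2147/62022) = 7853/10000 ≈ 0.785300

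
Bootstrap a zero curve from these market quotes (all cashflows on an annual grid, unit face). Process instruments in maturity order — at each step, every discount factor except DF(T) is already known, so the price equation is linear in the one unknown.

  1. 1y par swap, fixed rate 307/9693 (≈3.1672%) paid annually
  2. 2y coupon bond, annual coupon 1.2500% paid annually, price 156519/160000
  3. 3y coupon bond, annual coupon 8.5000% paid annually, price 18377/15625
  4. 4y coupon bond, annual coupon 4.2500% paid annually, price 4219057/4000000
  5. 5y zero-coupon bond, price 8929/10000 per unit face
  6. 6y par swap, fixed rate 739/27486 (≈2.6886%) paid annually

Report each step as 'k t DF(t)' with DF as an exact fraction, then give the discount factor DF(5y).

step 1 [1y] swap r/1=307/9693: DF=(1 − 307/9693·(0))/(1+307/9693) = 9693/10000 ≈ 0.969300
step 2 [2y] bond c/1=1/80: DF=(156519/160000 − 1/80·(0.969300))/(1+1/80) = 4771/5000 ≈ 0.954200
step 3 [3y] bond c/1=17/200: DF=(18377/15625 − 17/200·(0.969300+0.954200))/(1+17/200) = 9333/10000 ≈ 0.933300
step 4 [4y] bond c/1=17/400: DF=(4219057/4000000 − 17/400·(0.969300+0.954200+0.933300))/(1+17/400) = 8953/10000 ≈ 0.895300
step 5 [5y] zero: DF = P = 8929/10000 ≈ 0.892900
step 6 [6y] swap r/1=739/27486: DF=(1 − 739/27486·(0.969300+0.954200+0.933300+0.895300+0.892900))/(1+739/27486) = 4261/5000 ≈ 0.852200

1 1 9693/10000
2 2 4771/5000
3 3 9333/10000
4 4 8953/10000
5 5 8929/10000
6 6 4261/5000
DF(5y) = 8929/10000 ≈ 0.892900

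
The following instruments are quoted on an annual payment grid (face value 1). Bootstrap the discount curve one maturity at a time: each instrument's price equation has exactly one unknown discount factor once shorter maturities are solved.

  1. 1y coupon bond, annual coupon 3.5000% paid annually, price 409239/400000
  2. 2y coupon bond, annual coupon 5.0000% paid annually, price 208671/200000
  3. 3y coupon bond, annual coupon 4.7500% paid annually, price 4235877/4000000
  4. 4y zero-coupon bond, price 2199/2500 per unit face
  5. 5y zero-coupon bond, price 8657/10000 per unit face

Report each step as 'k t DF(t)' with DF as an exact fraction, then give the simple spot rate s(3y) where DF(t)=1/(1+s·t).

1 1 1977/2000
2 2 4733/5000
3 3 577/625
4 4 2199/2500
5 5 8657/10000
s(3y) = (1/(577/625) − 1)/(3) = 16/577 ≈ 2.7730%

step 1 [1y] bond c/1=7/200: DF=(409239/400000 − 7/200·(0))/(1+7/200) = 1977/2000 ≈ 0.988500
step 2 [2y] bond c/1=1/20: DF=(208671/200000 − 1/20·(0.988500))/(1+1/20) = 4733/5000 ≈ 0.946600
step 3 [3y] bond c/1=19/400: DF=(4235877/4000000 − 19/400·(0.988500+0.946600))/(1+19/400) = 577/625 ≈ 0.923200
step 4 [4y] zero: DF = P = 2199/2500 ≈ 0.879600
step 5 [5y] zero: DF = P = 8657/10000 ≈ 0.865700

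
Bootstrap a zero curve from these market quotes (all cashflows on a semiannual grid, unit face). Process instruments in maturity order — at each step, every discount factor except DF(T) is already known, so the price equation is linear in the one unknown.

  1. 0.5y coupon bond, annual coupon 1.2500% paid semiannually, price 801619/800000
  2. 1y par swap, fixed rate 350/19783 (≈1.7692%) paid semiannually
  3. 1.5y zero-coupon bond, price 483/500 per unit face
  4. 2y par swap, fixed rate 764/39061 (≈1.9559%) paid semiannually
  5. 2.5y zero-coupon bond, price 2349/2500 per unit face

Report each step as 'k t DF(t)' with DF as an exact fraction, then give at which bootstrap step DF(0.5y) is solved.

1 1/2 4979/5000
2 1 393/400
3 3/2 483/500
4 2 4809/5000
5 5/2 2349/2500
DF(0.5y) is solved at step 1

step 1 [0.5y] bond c/2=1/160: DF=(801619/800000 − 1/160·(0))/(1+1/160) = 4979/5000 ≈ 0.995800
step 2 [1y] swap r/2=175/19783: DF=(1 − 175/19783·(0.995800))/(1+175/19783) = 393/400 ≈ 0.982500
step 3 [1.5y] zero: DF = P = 483/500 ≈ 0.966000
step 4 [2y] swap r/2=382/39061: DF=(1 − 382/39061·(0.995800+0.982500+0.966000))/(1+382/39061) = 4809/5000 ≈ 0.961800
step 5 [2.5y] zero: DF = P = 2349/2500 ≈ 0.939600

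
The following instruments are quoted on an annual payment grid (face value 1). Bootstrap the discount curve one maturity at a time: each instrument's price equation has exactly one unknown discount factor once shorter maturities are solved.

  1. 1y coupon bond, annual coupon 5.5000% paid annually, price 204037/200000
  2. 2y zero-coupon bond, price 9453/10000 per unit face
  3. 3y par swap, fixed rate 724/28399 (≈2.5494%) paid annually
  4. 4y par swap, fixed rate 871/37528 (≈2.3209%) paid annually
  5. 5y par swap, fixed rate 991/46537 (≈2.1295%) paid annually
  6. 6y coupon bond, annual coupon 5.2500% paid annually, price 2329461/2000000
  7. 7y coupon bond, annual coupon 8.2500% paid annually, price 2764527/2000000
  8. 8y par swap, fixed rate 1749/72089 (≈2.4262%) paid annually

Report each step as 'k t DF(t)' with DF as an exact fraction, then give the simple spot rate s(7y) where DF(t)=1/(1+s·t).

step 1 [1y] bond c/1=11/200: DF=(204037/200000 − 11/200·(0))/(1+11/200) = 967/1000 ≈ 0.967000
step 2 [2y] zero: DF = P = 9453/10000 ≈ 0.945300
step 3 [3y] swap r/1=724/28399: DF=(1 − 724/28399·(0.967000+0.945300))/(1+724/28399) = 2319/2500 ≈ 0.927600
step 4 [4y] swap r/1=871/37528: DF=(1 − 871/37528·(0.967000+0.945300+0.927600))/(1+871/37528) = 9129/10000 ≈ 0.912900
step 5 [5y] swap r/1=991/46537: DF=(1 − 991/46537·(0.967000+0.945300+0.927600+0.912900))/(1+991/46537) = 9009/10000 ≈ 0.900900
step 6 [6y] bond c/1=21/400: DF=(2329461/2000000 − 21/400·(0.967000+0.945300+0.927600+0.912900+0.900900))/(1+21/400) = 1749/2000 ≈ 0.874500
step 7 [7y] bond c/1=33/400: DF=(2764527/2000000 − 33/400·(0.967000+0.945300+0.927600+0.912900+0.900900+0.874500))/(1+33/400) = 2139/2500 ≈ 0.855600
step 8 [8y] swap r/1=1749/72089: DF=(1 − 1749/72089·(0.967000+0.945300+0.927600+0.912900+0.900900+0.874500+0.855600))/(1+1749/72089) = 8251/10000 ≈ 0.825100

1 1 967/1000
2 2 9453/10000
3 3 2319/2500
4 4 9129/10000
5 5 9009/10000
6 6 1749/2000
7 7 2139/2500
8 8 8251/10000
s(7y) = (1/(2139/2500) − 1)/(7) = 361/14973 ≈ 2.4110%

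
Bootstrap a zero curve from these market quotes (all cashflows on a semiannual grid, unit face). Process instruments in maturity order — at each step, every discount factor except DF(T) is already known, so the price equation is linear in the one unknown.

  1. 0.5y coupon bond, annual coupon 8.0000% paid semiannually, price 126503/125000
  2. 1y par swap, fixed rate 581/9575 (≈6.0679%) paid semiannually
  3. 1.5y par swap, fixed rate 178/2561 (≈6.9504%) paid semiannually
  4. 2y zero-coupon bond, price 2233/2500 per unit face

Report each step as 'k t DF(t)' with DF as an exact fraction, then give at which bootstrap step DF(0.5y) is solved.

1 1/2 9731/10000
2 1 9419/10000
3 3/2 9021/10000
4 2 2233/2500
DF(0.5y) is solved at step 1

step 1 [0.5y] bond c/2=1/25: DF=(126503/125000 − 1/25·(0))/(1+1/25) = 9731/10000 ≈ 0.973100
step 2 [1y] swap r/2=581/19150: DF=(1 − 581/19150·(0.973100))/(1+581/19150) = 9419/10000 ≈ 0.941900
step 3 [1.5y] swap r/2=89/2561: DF=(1 − 89/2561·(0.973100+0.941900))/(1+89/2561) = 9021/10000 ≈ 0.902100
step 4 [2y] zero: DF = P = 2233/2500 ≈ 0.893200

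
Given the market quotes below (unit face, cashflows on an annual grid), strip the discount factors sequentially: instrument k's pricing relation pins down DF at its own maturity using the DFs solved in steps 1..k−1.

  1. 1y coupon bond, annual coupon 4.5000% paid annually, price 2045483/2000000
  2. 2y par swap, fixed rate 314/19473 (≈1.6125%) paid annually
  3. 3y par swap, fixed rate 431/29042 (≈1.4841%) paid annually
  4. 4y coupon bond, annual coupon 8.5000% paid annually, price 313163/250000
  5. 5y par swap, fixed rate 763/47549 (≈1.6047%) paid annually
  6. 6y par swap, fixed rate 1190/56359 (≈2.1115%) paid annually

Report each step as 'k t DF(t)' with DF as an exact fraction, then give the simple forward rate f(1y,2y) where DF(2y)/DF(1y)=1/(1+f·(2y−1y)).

1 1 9787/10000
2 2 4843/5000
3 3 9569/10000
4 4 927/1000
5 5 9237/10000
6 6 881/1000
f(1y,2y) = ((9787/10000)/(4843/5000) − 1)/(1) = 101/9686 ≈ 1.0427%

step 1 [1y] bond c/1=9/200: DF=(2045483/2000000 − 9/200·(0))/(1+9/200) = 9787/10000 ≈ 0.978700
step 2 [2y] swap r/1=314/19473: DF=(1 − 314/19473·(0.978700))/(1+314/19473) = 4843/5000 ≈ 0.968600
step 3 [3y] swap r/1=431/29042: DF=(1 − 431/29042·(0.978700+0.968600))/(1+431/29042) = 9569/10000 ≈ 0.956900
step 4 [4y] bond c/1=17/200: DF=(313163/250000 − 17/200·(0.978700+0.968600+0.956900))/(1+17/200) = 927/1000 ≈ 0.927000
step 5 [5y] swap r/1=763/47549: DF=(1 − 763/47549·(0.978700+0.968600+0.956900+0.927000))/(1+763/47549) = 9237/10000 ≈ 0.923700
step 6 [6y] swap r/1=1190/56359: DF=(1 − 1190/56359·(0.978700+0.968600+0.956900+0.927000+0.923700))/(1+1190/56359) = 881/1000 ≈ 0.881000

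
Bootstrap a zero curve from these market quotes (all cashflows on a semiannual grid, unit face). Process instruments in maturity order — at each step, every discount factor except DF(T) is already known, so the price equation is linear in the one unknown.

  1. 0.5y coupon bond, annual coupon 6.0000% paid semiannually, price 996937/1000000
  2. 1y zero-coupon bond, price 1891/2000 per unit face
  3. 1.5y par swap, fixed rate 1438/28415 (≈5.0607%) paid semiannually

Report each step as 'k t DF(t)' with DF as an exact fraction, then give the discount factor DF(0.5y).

step 1 [0.5y] bond c/2=3/100: DF=(996937/1000000 − 3/100·(0))/(1+3/100) = 9679/10000 ≈ 0.967900
step 2 [1y] zero: DF = P = 1891/2000 ≈ 0.945500
step 3 [1.5y] swap r/2=719/28415: DF=(1 − 719/28415·(0.967900+0.945500))/(1+719/28415) = 9281/10000 ≈ 0.928100

1 1/2 9679/10000
2 1 1891/2000
3 3/2 9281/10000
DF(0.5y) = 9679/10000 ≈ 0.967900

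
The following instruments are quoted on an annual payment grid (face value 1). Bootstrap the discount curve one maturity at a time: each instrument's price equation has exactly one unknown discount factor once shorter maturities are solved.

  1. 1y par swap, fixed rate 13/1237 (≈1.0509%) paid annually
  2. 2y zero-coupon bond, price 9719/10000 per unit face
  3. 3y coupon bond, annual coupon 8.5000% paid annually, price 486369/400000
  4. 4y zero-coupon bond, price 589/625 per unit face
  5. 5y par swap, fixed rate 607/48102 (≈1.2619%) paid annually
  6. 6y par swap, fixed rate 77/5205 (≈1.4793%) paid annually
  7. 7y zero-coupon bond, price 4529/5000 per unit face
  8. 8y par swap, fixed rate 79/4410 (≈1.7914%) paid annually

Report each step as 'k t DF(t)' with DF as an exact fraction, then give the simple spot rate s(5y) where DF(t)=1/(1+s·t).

step 1 [1y] swap r/1=13/1237: DF=(1 − 13/1237·(0))/(1+13/1237) = 1237/1250 ≈ 0.989600
step 2 [2y] zero: DF = P = 9719/10000 ≈ 0.971900
step 3 [3y] bond c/1=17/200: DF=(486369/400000 − 17/200·(0.989600+0.971900))/(1+17/200) = 967/1000 ≈ 0.967000
step 4 [4y] zero: DF = P = 589/625 ≈ 0.942400
step 5 [5y] swap r/1=607/48102: DF=(1 − 607/48102·(0.989600+0.971900+0.967000+0.942400))/(1+607/48102) = 9393/10000 ≈ 0.939300
step 6 [6y] swap r/1=77/5205: DF=(1 − 77/5205·(0.989600+0.971900+0.967000+0.942400+0.939300))/(1+77/5205) = 9153/10000 ≈ 0.915300
step 7 [7y] zero: DF = P = 4529/5000 ≈ 0.905800
step 8 [8y] swap r/1=79/4410: DF=(1 − 79/4410·(0.989600+0.971900+0.967000+0.942400+0.939300+0.915300+0.905800))/(1+79/4410) = 8657/10000 ≈ 0.865700

1 1 1237/1250
2 2 9719/10000
3 3 967/1000
4 4 589/625
5 5 9393/10000
6 6 9153/10000
7 7 4529/5000
8 8 8657/10000
s(5y) = (1/(9393/10000) − 1)/(5) = 607/46965 ≈ 1.2925%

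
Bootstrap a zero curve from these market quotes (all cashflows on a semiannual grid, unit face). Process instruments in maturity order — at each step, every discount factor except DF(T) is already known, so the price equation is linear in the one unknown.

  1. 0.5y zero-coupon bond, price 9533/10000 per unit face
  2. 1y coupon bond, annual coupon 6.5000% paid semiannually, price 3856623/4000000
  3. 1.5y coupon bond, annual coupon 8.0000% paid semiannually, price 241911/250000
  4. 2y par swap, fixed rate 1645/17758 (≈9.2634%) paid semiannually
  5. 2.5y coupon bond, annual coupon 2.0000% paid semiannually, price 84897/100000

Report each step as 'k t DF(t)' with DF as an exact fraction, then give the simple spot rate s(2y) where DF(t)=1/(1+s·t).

step 1 [0.5y] zero: DF = P = 9533/10000 ≈ 0.953300
step 2 [1y] bond c/2=13/400: DF=(3856623/4000000 − 13/400·(0.953300))/(1+13/400) = 4519/5000 ≈ 0.903800
step 3 [1.5y] bond c/2=1/25: DF=(241911/250000 − 1/25·(0.953300+0.903800))/(1+1/25) = 859/1000 ≈ 0.859000
step 4 [2y] swap r/2=1645/35516: DF=(1 − 1645/35516·(0.953300+0.903800+0.859000))/(1+1645/35516) = 1671/2000 ≈ 0.835500
step 5 [2.5y] bond c/2=1/100: DF=(84897/100000 − 1/100·(0.953300+0.903800+0.859000+0.835500))/(1+1/100) = 4027/5000 ≈ 0.805400

1 1/2 9533/10000
2 1 4519/5000
3 3/2 859/1000
4 2 1671/2000
5 5/2 4027/5000
s(2y) = (1/(1671/2000) − 1)/(2) = 329/3342 ≈ 9.8444%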